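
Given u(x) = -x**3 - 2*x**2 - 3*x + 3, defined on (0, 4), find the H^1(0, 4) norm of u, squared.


||u||_{H^1}^2 = 408232/35

The H^1 norm (squared) on an interval (0, L) is
  ||u||_{H^1}^2 = ∫_0^L u(x)^2 dx + ∫_0^L u'(x)^2 dx.
Compute u'(x) = -3*x**2 - 4*x - 3.
Then u(x)^2 = x**6 + 4*x**5 + 10*x**4 + 6*x**3 - 3*x**2 - 18*x + 9 and u'(x)^2 = 9*x**4 + 24*x**3 + 34*x**2 + 24*x + 9.
Integrate each monomial from 0 to 4 using ∫_0^4 c·x^n dx = c·4^(n+1)/(n+1):
  ∫_0^4 u(x)^2 dx = ∫_0^4 (x^6 + 4*x^5 + 10*x^4 + 6*x^3 - 3*x^2 - 18*x + 9) dx. Term by term:
    ∫_0^4 x^6 dx = 16384/7;  ∫_0^4 4*x^5 dx = 8192/3;  ∫_0^4 10*x^4 dx = 2048;
    ∫_0^4 6*x^3 dx = 384;  ∫_0^4 -3*x^2 dx = -64;  ∫_0^4 -18*x dx = -144;
    ∫_0^4 9 dx = 36.
  Sum: 16384/7 + 8192/3 + 2048 + 384 − 64 − 144 + 36 = 153956/21.
  ∫_0^4 u'(x)^2 dx = ∫_0^4 (9*x^4 + 24*x^3 + 34*x^2 + 24*x + 9) dx. Term by term:
    ∫_0^4 9*x^4 dx = 9216/5;  ∫_0^4 24*x^3 dx = 1536;  ∫_0^4 34*x^2 dx = 2176/3;
    ∫_0^4 24*x dx = 192;  ∫_0^4 9 dx = 36.
  Sum: 9216/5 + 1536 + 2176/3 + 192 + 36 = 64988/15.
Adding: ||u||_{H^1}^2 = 153956/21 + 64988/15 = 408232/35.


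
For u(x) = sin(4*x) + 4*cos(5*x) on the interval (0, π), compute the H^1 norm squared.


||u||_{H^1(0,π)}^2 = -1664/9 + 433*π/2

u'(x) = -20*sin(5*x) + 4*cos(4*x).
Expand u² and (u')² and integrate term by term on (0, π), using: for integers n ≥ 1, ∫_0^π sin²(nx) dx = ∫_0^π cos²(nx) dx = π/2; for n ≠ n', ∫_0^π sin(nx)sin(n'x) dx = ∫_0^π cos(nx)cos(n'x) dx = 0; and by product-to-sum, ∫_0^π sin(nx)cos(n'x) dx = ½∫_0^π [sin((n+n')x) + sin((n−n')x)] dx, which is 0 when n+n' is even and 2n/(n²−n'²) when n+n' is odd (it need not vanish on (0, π)).
  u² squared terms: (4)²·∫cos(5x)² dx = 16·π/2 = 8*π;  (1)²·∫sin(4x)² dx = 1·π/2 = π/2.
  u² cross terms: 2·(4)·(1)·∫cos(5x)·sin(4x) dx = 8·(-8/9) = -64/9.
  So ∫_0^π u² dx = 8*π + π/2 − 64/9 = -64/9 + 17*π/2.
  (u')² squared terms: (-20)²·∫sin(5x)² dx = 400·π/2 = 200*π;  (4)²·∫cos(4x)² dx = 16·π/2 = 8*π.
  (u')² cross terms: 2·(-20)·(4)·∫sin(5x)·cos(4x) dx = -160·(10/9) = -1600/9.
  So ∫_0^π (u')² dx = 200*π + 8*π − 1600/9 = -1600/9 + 208*π.
||u||_{H^1}^2 = (-64/9 + 17*π/2) + (-1600/9 + 208*π) = -1664/9 + 433*π/2.


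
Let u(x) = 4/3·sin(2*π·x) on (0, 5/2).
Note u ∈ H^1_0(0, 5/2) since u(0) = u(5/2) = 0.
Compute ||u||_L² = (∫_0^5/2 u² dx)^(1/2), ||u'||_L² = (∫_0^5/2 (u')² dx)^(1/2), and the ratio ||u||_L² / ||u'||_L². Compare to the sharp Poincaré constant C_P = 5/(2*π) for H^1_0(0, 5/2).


||u||_L² / ||u'||_L² = 1/(2*π) < C_P = 5/(2*π).

u(x) = 4/3·sin(2*π·x), so u'(x) = 8*π*cos(2*π*x)/3.
Writing u(x) = A·sin(kπx/L) with A = 4/3 and k = 5, use ∫_0^L sin²(kπx/L) dx = L/2 and ∫_0^L cos²(kπx/L) dx = L/2.
u² = 16/9·sin²(2*π·x) and (u')² = 64*π^2/9·cos²(2*π·x), and each of sin², cos² integrates to L/2 = 5/4 over (0, 5/2).
∫_0^5/2 u² dx = 20/9, so ||u||_L² = 2*sqrt(5)/3.
∫_0^5/2 (u')² dx = 80*π^2/9, so ||u'||_L² = 4*sqrt(5)*π/3.
Ratio ||u||_L² / ||u'||_L² = 1/(2*π).
Sharp Poincaré constant on H^1_0(0, 5/2) is C_P = L/π = 5/(2*π), achieved by sin(2*π/5·x).
This is the k = 5 harmonic; the ratio L/(kπ) is strictly less than C_P = L/π, consistent with the sharp inequality ||u||_L² ≤ C_P ||u'||_L².


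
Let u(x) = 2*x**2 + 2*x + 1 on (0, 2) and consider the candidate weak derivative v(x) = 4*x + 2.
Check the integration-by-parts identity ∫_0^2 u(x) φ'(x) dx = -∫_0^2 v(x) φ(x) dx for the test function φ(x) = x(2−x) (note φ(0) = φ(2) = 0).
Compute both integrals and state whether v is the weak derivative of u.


LHS = -8, RHS = -8. Yes, v = u' weakly.

u(x) = 2*x**2 + 2*x + 1, classical derivative u'(x) = 4*x + 2.
φ(x) = x(2−x), so φ'(x) = 2 - 2*x.
Note φ(0) = φ(2) = 0, so the boundary term u·φ vanishes.
LHS = ∫_0^2 u(x) φ'(x) dx = ∫_0^2 (-4*x^3 + 2*x + 2) dx. Term by term:
  ∫_0^2 -4*x^3 dx = -16;  ∫_0^2 2*x dx = 4;  ∫_0^2 2 dx = 4.
Sum: -16 + 4 + 4 = -8.
So LHS = -8.
∫_0^2 v(x) φ(x) dx = ∫_0^2 (-4*x^3 + 6*x^2 + 4*x) dx. Term by term:
  ∫_0^2 -4*x^3 dx = -16;  ∫_0^2 6*x^2 dx = 16;  ∫_0^2 4*x dx = 8.
Sum: -16 + 16 + 8 = 8.
So RHS = -∫_0^2 v(x) φ(x) dx = -8.
LHS = RHS, so the identity holds for this test φ.
Moreover u is smooth here and v(x) = u'(x) = 4*x + 2 pointwise, so the identity holds for every test function. Hence v is the weak derivative of u.


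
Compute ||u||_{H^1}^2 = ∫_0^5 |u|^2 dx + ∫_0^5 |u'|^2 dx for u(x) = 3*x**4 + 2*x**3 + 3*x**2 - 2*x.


||u||_{H^1}^2 = 205049365/42

The H^1 norm (squared) on an interval (0, L) is
  ||u||_{H^1}^2 = ∫_0^L u(x)^2 dx + ∫_0^L u'(x)^2 dx.
Compute u'(x) = 12*x**3 + 6*x**2 + 6*x - 2.
Then u(x)^2 = 9*x**8 + 12*x**7 + 22*x**6 + x**4 - 12*x**3 + 4*x**2 and u'(x)^2 = 144*x**6 + 144*x**5 + 180*x**4 + 24*x**3 + 12*x**2 - 24*x + 4.
Integrate each monomial from 0 to 5 using ∫_0^5 c·x^n dx = c·5^(n+1)/(n+1):
  ∫_0^5 u(x)^2 dx = ∫_0^5 (9*x^8 + 12*x^7 + 22*x^6 + x^4 - 12*x^3 + 4*x^2) dx. Term by term:
    ∫_0^5 9*x^8 dx = 1953125;  ∫_0^5 12*x^7 dx = 1171875/2;  ∫_0^5 22*x^6 dx = 1718750/7;
    ∫_0^5 x^4 dx = 625;  ∫_0^5 -12*x^3 dx = -1875;  ∫_0^5 4*x^2 dx = 500/3.
  Sum: 1953125 + 1171875/2 + 1718750/7 + 625 − 1875 + 500/3 = 116907625/42.
  ∫_0^5 u'(x)^2 dx = ∫_0^5 (144*x^6 + 144*x^5 + 180*x^4 + 24*x^3 + 12*x^2 - 24*x + 4) dx. Term by term:
    ∫_0^5 144*x^6 dx = 11250000/7;  ∫_0^5 144*x^5 dx = 375000;  ∫_0^5 180*x^4 dx = 112500;
    ∫_0^5 24*x^3 dx = 3750;  ∫_0^5 12*x^2 dx = 500;  ∫_0^5 -24*x dx = -300;
    ∫_0^5 4 dx = 20.
  Sum: 11250000/7 + 375000 + 112500 + 3750 + 500 − 300 + 20 = 14690290/7.
Adding: ||u||_{H^1}^2 = 116907625/42 + 14690290/7 = 205049365/42.


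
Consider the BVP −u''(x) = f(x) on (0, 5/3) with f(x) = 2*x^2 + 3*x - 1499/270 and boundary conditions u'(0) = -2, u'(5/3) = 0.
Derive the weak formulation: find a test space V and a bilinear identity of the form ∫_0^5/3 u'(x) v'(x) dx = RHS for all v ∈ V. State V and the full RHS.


V = H^1(0, 5/3) (v unrestricted at boundary; u is determined up to an additive constant); weak form: ∫_0^5/3 u'v' dx = ∫_0^5/3 (2*x^2 + 3*x - 1499/270) v dx + 2·v(0) for all v ∈ V.

Multiply both sides by a test function v and integrate from 0 to 5/3:
  ∫_0^5/3 −u''(x) v(x) dx = ∫_0^5/3 f(x) v(x) dx.
Integrate the LHS by parts once:
  ∫_0^5/3 −u'' v dx = −[u'(x) v(x)]_0^5/3 + ∫_0^5/3 u'(x) v'(x) dx.
Thus ∫_0^5/3 u'(x) v'(x) dx = ∫_0^5/3 f(x) v(x) dx + [u'(x) v(x)]_0^5/3.
Choose V so that boundary terms are either known or forced to vanish.
u has inhomogeneous Neumann u'(0) = -2, u'(5/3) = 0. [u' v]_0^5/3 = (0)·v(5/3) − (-2)·v(0) = 2·v(0). Take V = H^1(0, 5/3); boundary term becomes part of RHS.
Weak formulation: find u (satisfying any essential BC) such that ∫_0^5/3 u'(x) v'(x) dx = ∫_0^5/3 f v dx + 2·v(0) for all v ∈ V (Neumann data are natural BCs: they enter the RHS as boundary terms).
Substituting f(x) = 2*x^2 + 3*x - 1499/270, the right-hand side is ∫_0^5/3 (2*x^2 + 3*x - 1499/270) v dx + 2·v(0).
Compatibility check (pure Neumann): taking v ≡ 1 ∈ V gives 0 = ∫_0^5/3 f dx + (0) − (-2), i.e. ∫_0^5/3 f dx must equal u'(0) − u'(5/3) = -2. Indeed ∫_0^5/3 (2*x^2 + 3*x - 1499/270) dx = -2, so the data are compatible. The solution is then unique only up to an additive constant (fix it e.g. by requiring ∫_0^5/3 u dx = 0).


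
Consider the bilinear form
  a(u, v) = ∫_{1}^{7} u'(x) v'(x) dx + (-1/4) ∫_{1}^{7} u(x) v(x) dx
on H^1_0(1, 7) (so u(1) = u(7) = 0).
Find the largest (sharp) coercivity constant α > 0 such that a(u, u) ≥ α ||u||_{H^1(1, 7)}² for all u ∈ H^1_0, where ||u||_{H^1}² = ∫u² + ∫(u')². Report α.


α = (-9 + π^2)/(π^2 + 36)

Coercivity of a(·,·) on H^1_0(1, 7) means a(u, u) ≥ α ||u||_{H^1}² for every u ∈ H^1_0.
The interval has length L = 6, and Poincaré/coercivity depend only on L. Here a(u, u) = ∫(u')² + (-1/4)·∫u².
Here c = -1/4 < 0 with |c| < (π/L)² = π^2/36, so coercivity still holds. The condition a(u,u) ≥ α||u||_{H^1}² reads (1−α)∫(u')² ≥ (α−c)∫u². Any admissible α is ≤ 1 (rapidly oscillating u have ∫u²/∫(u')² → 0), and α = 1 would force 0 ≥ (1−c)∫u², impossible since c < 1; so 1−α > 0. By the sharp Poincaré inequality on H^1_0 of an interval of length L, ∫(u')² ≥ (π/L)²∫u² with equality for the first sine mode sin(π(x−x₀)/L) (x₀ the left endpoint), so the inequality holds for all u iff (1−α)(π/L)² ≥ α − c, i.e. α ≤ ((π/L)² + c)/((π/L)² + 1) = (1 + c(L/π)²)/(1 + (L/π)²). (Direct route, valid since c ≤ 0: Poincaré gives c∫u² ≥ c(L/π)²∫(u')², so a(u,u) ≥ (1 + c(L/π)²)∫(u')², while ||u||_{H^1}² ≤ (1 + (L/π)²)∫(u')²; dividing yields the same α.) With (π/L)² = π^2/36 and c = -1/4, the largest admissible constant is α = ((π/L)² + c)/((π/L)² + 1).
Simplifying, α = (-9 + π^2)/(π^2 + 36).


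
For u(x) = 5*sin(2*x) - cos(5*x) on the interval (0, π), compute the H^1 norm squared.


||u||_{H^1(0,π)}^2 = 1040/21 + 151*π/2

u'(x) = 5*sin(5*x) + 10*cos(2*x).
Expand u² and (u')² and integrate term by term on (0, π), using: for integers n ≥ 1, ∫_0^π sin²(nx) dx = ∫_0^π cos²(nx) dx = π/2; for n ≠ n', ∫_0^π sin(nx)sin(n'x) dx = ∫_0^π cos(nx)cos(n'x) dx = 0; and by product-to-sum, ∫_0^π sin(nx)cos(n'x) dx = ½∫_0^π [sin((n+n')x) + sin((n−n')x)] dx, which is 0 when n+n' is even and 2n/(n²−n'²) when n+n' is odd (it need not vanish on (0, π)).
  u² squared terms: (-1)²·∫cos(5x)² dx = 1·π/2 = π/2;  (5)²·∫sin(2x)² dx = 25·π/2 = 25*π/2.
  u² cross terms: 2·(-1)·(5)·∫cos(5x)·sin(2x) dx = -10·(-4/21) = 40/21.
  So ∫_0^π u² dx = π/2 + 25*π/2 + 40/21 = 40/21 + 13*π.
  (u')² squared terms: (5)²·∫sin(5x)² dx = 25·π/2 = 25*π/2;  (10)²·∫cos(2x)² dx = 100·π/2 = 50*π.
  (u')² cross terms: 2·(5)·(10)·∫sin(5x)·cos(2x) dx = 100·(10/21) = 1000/21.
  So ∫_0^π (u')² dx = 25*π/2 + 50*π + 1000/21 = 1000/21 + 125*π/2.
||u||_{H^1}^2 = (40/21 + 13*π) + (1000/21 + 125*π/2) = 1040/21 + 151*π/2.


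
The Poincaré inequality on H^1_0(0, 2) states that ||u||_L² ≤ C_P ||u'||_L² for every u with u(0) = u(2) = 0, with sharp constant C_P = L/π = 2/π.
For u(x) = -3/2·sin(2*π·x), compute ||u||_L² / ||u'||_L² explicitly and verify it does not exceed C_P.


||u||_L² / ||u'||_L² = 1/(2*π) < C_P = 2/π.

u(x) = -3/2·sin(2*π·x), so u'(x) = -3*π*cos(2*π*x).
Writing u(x) = A·sin(kπx/L) with A = -3/2 and k = 4, use ∫_0^L sin²(kπx/L) dx = L/2 and ∫_0^L cos²(kπx/L) dx = L/2.
u² = 9/4·sin²(2*π·x) and (u')² = 9*π^2·cos²(2*π·x), and each of sin², cos² integrates to L/2 = 1 over (0, 2).
∫_0^2 u² dx = 9/4, so ||u||_L² = 3/2.
∫_0^2 (u')² dx = 9*π^2, so ||u'||_L² = 3*π.
Ratio ||u||_L² / ||u'||_L² = 1/(2*π).
Sharp Poincaré constant on H^1_0(0, 2) is C_P = L/π = 2/π, achieved by sin(π/2·x).
This is the k = 4 harmonic; the ratio L/(kπ) is strictly less than C_P = L/π, consistent with the sharp inequality ||u||_L² ≤ C_P ||u'||_L².


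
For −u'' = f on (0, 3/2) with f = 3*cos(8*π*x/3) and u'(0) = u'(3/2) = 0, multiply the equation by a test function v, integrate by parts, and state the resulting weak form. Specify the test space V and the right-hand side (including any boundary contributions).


V = H^1(0, 3/2) (no boundary constraint on v; u is determined up to an additive constant); weak form: ∫_0^3/2 u'v' dx = ∫_0^3/2 (3*cos(8*π*x/3)) v dx for all v ∈ V.

Multiply both sides by a test function v and integrate from 0 to 3/2:
  ∫_0^3/2 −u''(x) v(x) dx = ∫_0^3/2 f(x) v(x) dx.
Integrate the LHS by parts once:
  ∫_0^3/2 −u'' v dx = −[u'(x) v(x)]_0^3/2 + ∫_0^3/2 u'(x) v'(x) dx.
Thus ∫_0^3/2 u'(x) v'(x) dx = ∫_0^3/2 f(x) v(x) dx + [u'(x) v(x)]_0^3/2.
Choose V so that boundary terms are either known or forced to vanish.
u has homogeneous Neumann: u'(0) = u'(3/2) = 0. So [u' v]_0^3/2 = 0·v(3/2) − 0·v(0) = 0 for any v; take V = H^1(0, 3/2).
Weak formulation: find u (satisfying any essential BC) such that ∫_0^3/2 u'(x) v'(x) dx = ∫_0^3/2 f v dx for all v ∈ V (homogeneous Neumann, so boundary terms vanish).
Substituting f(x) = 3*cos(8*π*x/3), the right-hand side is ∫_0^3/2 (3*cos(8*π*x/3)) v dx.
Compatibility check (pure Neumann): taking v ≡ 1 ∈ V gives 0 = ∫_0^3/2 f dx + (0) − (0), i.e. ∫_0^3/2 f dx must equal u'(0) − u'(3/2) = 0. Indeed ∫_0^3/2 (3*cos(8*π*x/3)) dx = 0, so the data are compatible. The solution is then unique only up to an additive constant (fix it e.g. by requiring ∫_0^3/2 u dx = 0).


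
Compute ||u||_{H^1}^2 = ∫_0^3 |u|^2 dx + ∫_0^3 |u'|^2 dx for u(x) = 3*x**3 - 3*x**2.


||u||_{H^1}^2 = 21951/7

The H^1 norm (squared) on an interval (0, L) is
  ||u||_{H^1}^2 = ∫_0^L u(x)^2 dx + ∫_0^L u'(x)^2 dx.
Compute u'(x) = 9*x**2 - 6*x.
Then u(x)^2 = 9*x**6 - 18*x**5 + 9*x**4 and u'(x)^2 = 81*x**4 - 108*x**3 + 36*x**2.
Integrate each monomial from 0 to 3 using ∫_0^3 c·x^n dx = c·3^(n+1)/(n+1):
  ∫_0^3 u(x)^2 dx = ∫_0^3 (9*x^6 - 18*x^5 + 9*x^4) dx. Term by term:
    ∫_0^3 9*x^6 dx = 19683/7;  ∫_0^3 -18*x^5 dx = -2187;  ∫_0^3 9*x^4 dx = 2187/5.
  Sum: 19683/7 − 2187 + 2187/5 = 37179/35.
  ∫_0^3 u'(x)^2 dx = ∫_0^3 (81*x^4 - 108*x^3 + 36*x^2) dx. Term by term:
    ∫_0^3 81*x^4 dx = 19683/5;  ∫_0^3 -108*x^3 dx = -2187;  ∫_0^3 36*x^2 dx = 324.
  Sum: 19683/5 − 2187 + 324 = 10368/5.
Adding: ||u||_{H^1}^2 = 37179/35 + 10368/5 = 21951/7.


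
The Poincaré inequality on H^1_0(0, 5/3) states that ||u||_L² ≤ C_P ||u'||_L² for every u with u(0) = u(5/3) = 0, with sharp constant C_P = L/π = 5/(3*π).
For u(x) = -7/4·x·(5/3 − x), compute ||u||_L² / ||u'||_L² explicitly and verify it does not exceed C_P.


||u||_L² / ||u'||_L² = sqrt(10)/6 < C_P = 5/(3*π).

u(x) = -7/4·x·(5/3 − x), so u'(x) = 7*x/2 - 35/12.
u(x) = -7/4·x·(5/3 − x) vanishes at x = 0 and x = 5/3, so u ∈ H^1_0(0, 5/3). Differentiate via the product rule and integrate the resulting polynomials term by term.
  ∫_0^5/3 u² dx = ∫_0^5/3 (49*x^4/16 - 245*x^3/24 + 1225*x^2/144) dx. Term by term:
    ∫_0^5/3 49*x^4/16 dx = 30625/3888;  ∫_0^5/3 -245*x^3/24 dx = -153125/7776;  ∫_0^5/3 1225*x^2/144 dx = 153125/11664.
  Sum: 30625/3888 − 153125/7776 + 153125/11664 = 30625/23328.
  ∫_0^5/3 (u')² dx = ∫_0^5/3 (49*x^2/4 - 245*x/12 + 1225/144) dx. Term by term:
    ∫_0^5/3 49*x^2/4 dx = 6125/324;  ∫_0^5/3 -245*x/12 dx = -6125/216;  ∫_0^5/3 1225/144 dx = 6125/432.
  Sum: 6125/324 − 6125/216 + 6125/432 = 6125/1296.
∫_0^5/3 u² dx = 30625/23328, so ||u||_L² = 175*sqrt(2)/216.
∫_0^5/3 (u')² dx = 6125/1296, so ||u'||_L² = 35*sqrt(5)/36.
Ratio ||u||_L² / ||u'||_L² = sqrt(10)/6.
Sharp Poincaré constant on H^1_0(0, 5/3) is C_P = L/π = 5/(3*π), achieved by sin(3*π/5·x).
A polynomial bump cannot attain the sharp Poincaré constant (only the first sine eigenfunction does), so the ratio is strictly less than C_P, consistent with ||u||_L² ≤ C_P ||u'||_L².


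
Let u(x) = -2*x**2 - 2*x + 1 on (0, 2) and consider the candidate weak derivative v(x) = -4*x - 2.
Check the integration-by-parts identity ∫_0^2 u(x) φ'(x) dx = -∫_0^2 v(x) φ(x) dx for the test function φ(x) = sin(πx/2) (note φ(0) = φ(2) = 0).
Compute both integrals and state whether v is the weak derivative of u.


LHS = 24/π, RHS = 24/π. Yes, v = u' weakly.

u(x) = -2*x**2 - 2*x + 1, classical derivative u'(x) = -4*x - 2.
φ(x) = sin(πx/2), so φ'(x) = π*cos(π*x/2)/2.
Note φ(0) = φ(2) = 0, so the boundary term u·φ vanishes.
LHS = ∫_0^2 u(x) φ'(x) dx = ∫_0^2 (-π*x^2*cos(π*x/2) - π*x*cos(π*x/2) + π*cos(π*x/2)/2) dx. Term by term:
  ∫_0^2 π*cos(π*x/2)/2 dx = 0;  ∫_0^2 -π*x*cos(π*x/2) dx = 8/π;  ∫_0^2 -π*x^2*cos(π*x/2) dx = 16/π.
Sum: 0 + 8/π + 16/π = 24/π.
So LHS = 24/π.
∫_0^2 v(x) φ(x) dx = ∫_0^2 (-4*x*sin(π*x/2) - 2*sin(π*x/2)) dx. Term by term:
  ∫_0^2 -2*sin(π*x/2) dx = -8/π;  ∫_0^2 -4*x*sin(π*x/2) dx = -16/π.
Sum: -8/π − 16/π = -24/π.
So RHS = -∫_0^2 v(x) φ(x) dx = 24/π.
LHS = RHS, so the identity holds for this test φ.
Moreover u is smooth here and v(x) = u'(x) = -4*x - 2 pointwise, so the identity holds for every test function. Hence v is the weak derivative of u.


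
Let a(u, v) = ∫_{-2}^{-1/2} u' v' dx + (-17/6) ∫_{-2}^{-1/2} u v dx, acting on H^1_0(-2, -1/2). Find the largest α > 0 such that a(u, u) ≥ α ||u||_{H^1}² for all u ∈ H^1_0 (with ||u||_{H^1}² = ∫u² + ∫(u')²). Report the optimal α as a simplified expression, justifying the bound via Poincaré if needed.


α = (-51 + 8*π^2)/(2*(9 + 4*π^2))

Coercivity of a(·,·) on H^1_0(-2, -1/2) means a(u, u) ≥ α ||u||_{H^1}² for every u ∈ H^1_0.
The interval has length L = 3/2, and Poincaré/coercivity depend only on L. Here a(u, u) = ∫(u')² + (-17/6)·∫u².
Here c = -17/6 < 0 with |c| < (π/L)² = 4*π^2/9, so coercivity still holds. The condition a(u,u) ≥ α||u||_{H^1}² reads (1−α)∫(u')² ≥ (α−c)∫u². Any admissible α is ≤ 1 (rapidly oscillating u have ∫u²/∫(u')² → 0), and α = 1 would force 0 ≥ (1−c)∫u², impossible since c < 1; so 1−α > 0. By the sharp Poincaré inequality on H^1_0 of an interval of length L, ∫(u')² ≥ (π/L)²∫u² with equality for the first sine mode sin(π(x−x₀)/L) (x₀ the left endpoint), so the inequality holds for all u iff (1−α)(π/L)² ≥ α − c, i.e. α ≤ ((π/L)² + c)/((π/L)² + 1) = (1 + c(L/π)²)/(1 + (L/π)²). (Direct route, valid since c ≤ 0: Poincaré gives c∫u² ≥ c(L/π)²∫(u')², so a(u,u) ≥ (1 + c(L/π)²)∫(u')², while ||u||_{H^1}² ≤ (1 + (L/π)²)∫(u')²; dividing yields the same α.) With (π/L)² = 4*π^2/9 and c = -17/6, the largest admissible constant is α = ((π/L)² + c)/((π/L)² + 1).
Simplifying, α = (-51 + 8*π^2)/(2*(9 + 4*π^2)).


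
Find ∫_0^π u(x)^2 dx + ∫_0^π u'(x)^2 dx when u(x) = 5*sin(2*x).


||u||_{H^1(0,π)}^2 = 125*π/2

u'(x) = 10*cos(2*x).
Expand u² and (u')² and integrate term by term on (0, π), using: for integers n ≥ 1, ∫_0^π sin²(nx) dx = ∫_0^π cos²(nx) dx = π/2; for n ≠ n', ∫_0^π sin(nx)sin(n'x) dx = ∫_0^π cos(nx)cos(n'x) dx = 0; and by product-to-sum, ∫_0^π sin(nx)cos(n'x) dx = ½∫_0^π [sin((n+n')x) + sin((n−n')x)] dx, which is 0 when n+n' is even and 2n/(n²−n'²) when n+n' is odd (it need not vanish on (0, π)).
  u² squared terms: (5)²·∫sin(2x)² dx = 25·π/2 = 25*π/2.
  So ∫_0^π u² dx = 25*π/2.
  (u')² squared terms: (10)²·∫cos(2x)² dx = 100·π/2 = 50*π.
  So ∫_0^π (u')² dx = 50*π.
||u||_{H^1}^2 = (25*π/2) + (50*π) = 125*π/2.


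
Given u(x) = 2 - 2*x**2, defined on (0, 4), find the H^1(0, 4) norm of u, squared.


||u||_{H^1}^2 = 15088/15

The H^1 norm (squared) on an interval (0, L) is
  ||u||_{H^1}^2 = ∫_0^L u(x)^2 dx + ∫_0^L u'(x)^2 dx.
Compute u'(x) = -4*x.
Then u(x)^2 = 4*x**4 - 8*x**2 + 4 and u'(x)^2 = 16*x**2.
Integrate each monomial from 0 to 4 using ∫_0^4 c·x^n dx = c·4^(n+1)/(n+1):
  ∫_0^4 u(x)^2 dx = ∫_0^4 (4*x^4 - 8*x^2 + 4) dx. Term by term:
    ∫_0^4 4*x^4 dx = 4096/5;  ∫_0^4 -8*x^2 dx = -512/3;  ∫_0^4 4 dx = 16.
  Sum: 4096/5 − 512/3 + 16 = 9968/15.
  ∫_0^4 u'(x)^2 dx = ∫_0^4 (16*x^2) dx. Term by term:
    ∫_0^4 16*x^2 dx = 1024/3.
Adding: ||u||_{H^1}^2 = 9968/15 + 1024/3 = 15088/15.


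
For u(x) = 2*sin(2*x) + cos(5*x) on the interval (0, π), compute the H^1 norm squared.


||u||_{H^1(0,π)}^2 = -416/21 + 23*π

u'(x) = -5*sin(5*x) + 4*cos(2*x).
Expand u² and (u')² and integrate term by term on (0, π), using: for integers n ≥ 1, ∫_0^π sin²(nx) dx = ∫_0^π cos²(nx) dx = π/2; for n ≠ n', ∫_0^π sin(nx)sin(n'x) dx = ∫_0^π cos(nx)cos(n'x) dx = 0; and by product-to-sum, ∫_0^π sin(nx)cos(n'x) dx = ½∫_0^π [sin((n+n')x) + sin((n−n')x)] dx, which is 0 when n+n' is even and 2n/(n²−n'²) when n+n' is odd (it need not vanish on (0, π)).
  u² squared terms: (2)²·∫sin(2x)² dx = 4·π/2 = 2*π;  (1)²·∫cos(5x)² dx = 1·π/2 = π/2.
  u² cross terms: 2·(2)·(1)·∫sin(2x)·cos(5x) dx = 4·(-4/21) = -16/21.
  So ∫_0^π u² dx = 2*π + π/2 − 16/21 = -16/21 + 5*π/2.
  (u')² squared terms: (-5)²·∫sin(5x)² dx = 25·π/2 = 25*π/2;  (4)²·∫cos(2x)² dx = 16·π/2 = 8*π.
  (u')² cross terms: 2·(-5)·(4)·∫sin(5x)·cos(2x) dx = -40·(10/21) = -400/21.
  So ∫_0^π (u')² dx = 25*π/2 + 8*π − 400/21 = -400/21 + 41*π/2.
||u||_{H^1}^2 = (-16/21 + 5*π/2) + (-400/21 + 41*π/2) = -416/21 + 23*π.


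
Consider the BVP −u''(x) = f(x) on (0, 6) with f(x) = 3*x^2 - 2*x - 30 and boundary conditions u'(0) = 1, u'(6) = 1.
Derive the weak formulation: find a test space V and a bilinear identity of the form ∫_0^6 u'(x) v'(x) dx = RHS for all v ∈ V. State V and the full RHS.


V = H^1(0, 6) (v unrestricted at boundary; u is determined up to an additive constant); weak form: ∫_0^6 u'v' dx = ∫_0^6 (3*x^2 - 2*x - 30) v dx + v(6) − v(0) for all v ∈ V.

Multiply both sides by a test function v and integrate from 0 to 6:
  ∫_0^6 −u''(x) v(x) dx = ∫_0^6 f(x) v(x) dx.
Integrate the LHS by parts once:
  ∫_0^6 −u'' v dx = −[u'(x) v(x)]_0^6 + ∫_0^6 u'(x) v'(x) dx.
Thus ∫_0^6 u'(x) v'(x) dx = ∫_0^6 f(x) v(x) dx + [u'(x) v(x)]_0^6.
Choose V so that boundary terms are either known or forced to vanish.
u has inhomogeneous Neumann u'(0) = 1, u'(6) = 1. [u' v]_0^6 = (1)·v(6) − (1)·v(0) = v(6) − v(0). Take V = H^1(0, 6); boundary term becomes part of RHS.
Weak formulation: find u (satisfying any essential BC) such that ∫_0^6 u'(x) v'(x) dx = ∫_0^6 f v dx + v(6) − v(0) for all v ∈ V (Neumann data are natural BCs: they enter the RHS as boundary terms).
Substituting f(x) = 3*x^2 - 2*x - 30, the right-hand side is ∫_0^6 (3*x^2 - 2*x - 30) v dx + v(6) − v(0).
Compatibility check (pure Neumann): taking v ≡ 1 ∈ V gives 0 = ∫_0^6 f dx + (1) − (1), i.e. ∫_0^6 f dx must equal u'(0) − u'(6) = 0. Indeed ∫_0^6 (3*x^2 - 2*x - 30) dx = 0, so the data are compatible. The solution is then unique only up to an additive constant (fix it e.g. by requiring ∫_0^6 u dx = 0).


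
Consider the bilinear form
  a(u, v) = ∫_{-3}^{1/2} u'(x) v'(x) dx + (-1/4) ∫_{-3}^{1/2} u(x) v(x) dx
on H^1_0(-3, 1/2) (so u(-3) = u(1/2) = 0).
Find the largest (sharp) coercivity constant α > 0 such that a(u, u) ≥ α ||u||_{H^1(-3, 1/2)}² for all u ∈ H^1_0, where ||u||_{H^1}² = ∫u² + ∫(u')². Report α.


α = (-49 + 16*π^2)/(4*(4*π^2 + 49))

Coercivity of a(·,·) on H^1_0(-3, 1/2) means a(u, u) ≥ α ||u||_{H^1}² for every u ∈ H^1_0.
The interval has length L = 7/2, and Poincaré/coercivity depend only on L. Here a(u, u) = ∫(u')² + (-1/4)·∫u².
Here c = -1/4 < 0 with |c| < (π/L)² = 4*π^2/49, so coercivity still holds. The condition a(u,u) ≥ α||u||_{H^1}² reads (1−α)∫(u')² ≥ (α−c)∫u². Any admissible α is ≤ 1 (rapidly oscillating u have ∫u²/∫(u')² → 0), and α = 1 would force 0 ≥ (1−c)∫u², impossible since c < 1; so 1−α > 0. By the sharp Poincaré inequality on H^1_0 of an interval of length L, ∫(u')² ≥ (π/L)²∫u² with equality for the first sine mode sin(π(x−x₀)/L) (x₀ the left endpoint), so the inequality holds for all u iff (1−α)(π/L)² ≥ α − c, i.e. α ≤ ((π/L)² + c)/((π/L)² + 1) = (1 + c(L/π)²)/(1 + (L/π)²). (Direct route, valid since c ≤ 0: Poincaré gives c∫u² ≥ c(L/π)²∫(u')², so a(u,u) ≥ (1 + c(L/π)²)∫(u')², while ||u||_{H^1}² ≤ (1 + (L/π)²)∫(u')²; dividing yields the same α.) With (π/L)² = 4*π^2/49 and c = -1/4, the largest admissible constant is α = ((π/L)² + c)/((π/L)² + 1).
Simplifying, α = (-49 + 16*π^2)/(4*(4*π^2 + 49)).


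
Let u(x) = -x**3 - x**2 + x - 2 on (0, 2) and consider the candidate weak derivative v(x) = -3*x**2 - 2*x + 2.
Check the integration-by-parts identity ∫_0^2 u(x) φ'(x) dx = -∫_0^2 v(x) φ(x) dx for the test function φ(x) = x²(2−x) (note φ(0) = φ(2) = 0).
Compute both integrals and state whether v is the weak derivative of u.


LHS = 124/15, RHS = 104/15. No, v is not the weak derivative of u.

u(x) = -x**3 - x**2 + x - 2, classical derivative u'(x) = -3*x**2 - 2*x + 1.
φ(x) = x²(2−x), so φ'(x) = x*(4 - 3*x).
Note φ(0) = φ(2) = 0, so the boundary term u·φ vanishes.
LHS = ∫_0^2 u(x) φ'(x) dx = ∫_0^2 (3*x^5 - x^4 - 7*x^3 + 10*x^2 - 8*x) dx. Term by term:
  ∫_0^2 3*x^5 dx = 32;  ∫_0^2 -x^4 dx = -32/5;  ∫_0^2 -7*x^3 dx = -28;
  ∫_0^2 10*x^2 dx = 80/3;  ∫_0^2 -8*x dx = -16.
Sum: 32 − 32/5 − 28 + 80/3 − 16 = 124/15.
So LHS = 124/15.
∫_0^2 v(x) φ(x) dx = ∫_0^2 (3*x^5 - 4*x^4 - 6*x^3 + 4*x^2) dx. Term by term:
  ∫_0^2 3*x^5 dx = 32;  ∫_0^2 -4*x^4 dx = -128/5;  ∫_0^2 -6*x^3 dx = -24;
  ∫_0^2 4*x^2 dx = 32/3.
Sum: 32 − 128/5 − 24 + 32/3 = -104/15.
So RHS = -∫_0^2 v(x) φ(x) dx = 104/15.
LHS − RHS = 4/3 ≠ 0, so the identity fails.
(For a valid weak derivative the identity must hold for EVERY test function, in particular this one. The failure shows v is NOT the weak derivative of u.)
Correct weak derivative would be u'(x) = -3*x**2 - 2*x + 1.


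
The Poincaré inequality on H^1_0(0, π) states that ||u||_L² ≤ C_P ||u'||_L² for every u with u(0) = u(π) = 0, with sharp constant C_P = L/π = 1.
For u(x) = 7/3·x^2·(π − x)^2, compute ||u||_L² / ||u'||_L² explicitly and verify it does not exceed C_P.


||u||_L² / ||u'||_L² = sqrt(3)*π/6 < C_P = 1.

u(x) = 7/3·x^2·(π − x)^2, so u'(x) = 14*x*(x - π)*(2*x - π)/3.
u(x) = 7/3·x^2·(π − x)^2 vanishes at x = 0 and x = π, so u ∈ H^1_0(0, π). Differentiate via the product rule and integrate the resulting polynomials term by term.
  ∫_0^π u² dx = ∫_0^π (49*x^8/9 - 196*π*x^7/9 + 98*π^2*x^6/3 - 196*π^3*x^5/9 + 49*π^4*x^4/9) dx. Term by term:
    ∫_0^π 49*x^8/9 dx = 49*π^9/81;  ∫_0^π -196*π*x^7/9 dx = -49*π^9/18;  ∫_0^π 98*π^2*x^6/3 dx = 14*π^9/3;
    ∫_0^π -196*π^3*x^5/9 dx = -98*π^9/27;  ∫_0^π 49*π^4*x^4/9 dx = 49*π^9/45.
  Sum: 49*π^9/81 − 49*π^9/18 + 14*π^9/3 − 98*π^9/27 + 49*π^9/45 = 7*π^9/810.
  ∫_0^π (u')² dx = ∫_0^π (784*x^6/9 - 784*π*x^5/3 + 2548*π^2*x^4/9 - 392*π^3*x^3/3 + 196*π^4*x^2/9) dx. Term by term:
    ∫_0^π 784*x^6/9 dx = 112*π^7/9;  ∫_0^π -784*π*x^5/3 dx = -392*π^7/9;  ∫_0^π 2548*π^2*x^4/9 dx = 2548*π^7/45;
    ∫_0^π -392*π^3*x^3/3 dx = -98*π^7/3;  ∫_0^π 196*π^4*x^2/9 dx = 196*π^7/27.
  Sum: 112*π^7/9 − 392*π^7/9 + 2548*π^7/45 − 98*π^7/3 + 196*π^7/27 = 14*π^7/135.
∫_0^π u² dx = 7*π^9/810, so ||u||_L² = sqrt(70)*π^(9/2)/90.
∫_0^π (u')² dx = 14*π^7/135, so ||u'||_L² = sqrt(210)*π^(7/2)/45.
Ratio ||u||_L² / ||u'||_L² = sqrt(3)*π/6.
Sharp Poincaré constant on H^1_0(0, π) is C_P = L/π = 1, achieved by sin(x).
A polynomial bump cannot attain the sharp Poincaré constant (only the first sine eigenfunction does), so the ratio is strictly less than C_P, consistent with ||u||_L² ≤ C_P ||u'||_L².


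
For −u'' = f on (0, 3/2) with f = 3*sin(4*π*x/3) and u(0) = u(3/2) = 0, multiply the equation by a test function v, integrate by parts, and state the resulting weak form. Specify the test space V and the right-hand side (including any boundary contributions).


V = H^1_0(0, 3/2) (so v(0) = v(3/2) = 0); weak form: ∫_0^3/2 u'v' dx = ∫_0^3/2 (3*sin(4*π*x/3)) v dx for all v ∈ V.

Multiply both sides by a test function v and integrate from 0 to 3/2:
  ∫_0^3/2 −u''(x) v(x) dx = ∫_0^3/2 f(x) v(x) dx.
Integrate the LHS by parts once:
  ∫_0^3/2 −u'' v dx = −[u'(x) v(x)]_0^3/2 + ∫_0^3/2 u'(x) v'(x) dx.
Thus ∫_0^3/2 u'(x) v'(x) dx = ∫_0^3/2 f(x) v(x) dx + [u'(x) v(x)]_0^3/2.
Choose V so that boundary terms are either known or forced to vanish.
u is Dirichlet: u(0) = u(3/2) = 0. Let V = H^1_0(0, 3/2); then v(0) = v(3/2) = 0, and [u' v]_0^3/2 = 0.
Weak formulation: find u (satisfying any essential BC) such that ∫_0^3/2 u'(x) v'(x) dx = ∫_0^3/2 f v dx for all v ∈ V.
Substituting f(x) = 3*sin(4*π*x/3), the right-hand side is ∫_0^3/2 (3*sin(4*π*x/3)) v dx.


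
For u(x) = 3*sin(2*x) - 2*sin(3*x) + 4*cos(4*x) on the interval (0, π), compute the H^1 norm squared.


||u||_{H^1(0,π)}^2 = 1632/7 + 357*π/2

u'(x) = -16*sin(4*x) + 6*cos(2*x) - 6*cos(3*x).
Expand u² and (u')² and integrate term by term on (0, π), using: for integers n ≥ 1, ∫_0^π sin²(nx) dx = ∫_0^π cos²(nx) dx = π/2; for n ≠ n', ∫_0^π sin(nx)sin(n'x) dx = ∫_0^π cos(nx)cos(n'x) dx = 0; and by product-to-sum, ∫_0^π sin(nx)cos(n'x) dx = ½∫_0^π [sin((n+n')x) + sin((n−n')x)] dx, which is 0 when n+n' is even and 2n/(n²−n'²) when n+n' is odd (it need not vanish on (0, π)).
  u² squared terms: (-2)²·∫sin(3x)² dx = 4·π/2 = 2*π;  (3)²·∫sin(2x)² dx = 9·π/2 = 9*π/2;  (4)²·∫cos(4x)² dx = 16·π/2 = 8*π.
  u² cross terms: 2·(-2)·(3)·∫sin(3x)·sin(2x) dx = -12·(0) = 0;  2·(-2)·(4)·∫sin(3x)·cos(4x) dx = -16·(-6/7) = 96/7;  2·(3)·(4)·∫sin(2x)·cos(4x) dx = 24·(0) = 0.
  So ∫_0^π u² dx = 2*π + 9*π/2 + 8*π + 0 + 96/7 + 0 = 96/7 + 29*π/2.
  (u')² squared terms: (-16)²·∫sin(4x)² dx = 256·π/2 = 128*π;  (-6)²·∫cos(3x)² dx = 36·π/2 = 18*π;  (6)²·∫cos(2x)² dx = 36·π/2 = 18*π.
  (u')² cross terms: 2·(-16)·(-6)·∫sin(4x)·cos(3x) dx = 192·(8/7) = 1536/7;  2·(-16)·(6)·∫sin(4x)·cos(2x) dx = -192·(0) = 0;  2·(-6)·(6)·∫cos(3x)·cos(2x) dx = -72·(0) = 0.
  So ∫_0^π (u')² dx = 128*π + 18*π + 18*π + 1536/7 + 0 + 0 = 1536/7 + 164*π.
||u||_{H^1}^2 = (96/7 + 29*π/2) + (1536/7 + 164*π) = 1632/7 + 357*π/2.


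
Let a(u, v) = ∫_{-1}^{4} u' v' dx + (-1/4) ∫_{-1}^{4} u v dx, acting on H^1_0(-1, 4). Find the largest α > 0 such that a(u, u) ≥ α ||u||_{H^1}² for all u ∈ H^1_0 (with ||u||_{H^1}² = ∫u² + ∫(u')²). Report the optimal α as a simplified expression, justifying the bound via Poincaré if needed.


α = (-25/4 + π^2)/(π^2 + 25)

Coercivity of a(·,·) on H^1_0(-1, 4) means a(u, u) ≥ α ||u||_{H^1}² for every u ∈ H^1_0.
The interval has length L = 5, and Poincaré/coercivity depend only on L. Here a(u, u) = ∫(u')² + (-1/4)·∫u².
Here c = -1/4 < 0 with |c| < (π/L)² = π^2/25, so coercivity still holds. The condition a(u,u) ≥ α||u||_{H^1}² reads (1−α)∫(u')² ≥ (α−c)∫u². Any admissible α is ≤ 1 (rapidly oscillating u have ∫u²/∫(u')² → 0), and α = 1 would force 0 ≥ (1−c)∫u², impossible since c < 1; so 1−α > 0. By the sharp Poincaré inequality on H^1_0 of an interval of length L, ∫(u')² ≥ (π/L)²∫u² with equality for the first sine mode sin(π(x−x₀)/L) (x₀ the left endpoint), so the inequality holds for all u iff (1−α)(π/L)² ≥ α − c, i.e. α ≤ ((π/L)² + c)/((π/L)² + 1) = (1 + c(L/π)²)/(1 + (L/π)²). (Direct route, valid since c ≤ 0: Poincaré gives c∫u² ≥ c(L/π)²∫(u')², so a(u,u) ≥ (1 + c(L/π)²)∫(u')², while ||u||_{H^1}² ≤ (1 + (L/π)²)∫(u')²; dividing yields the same α.) With (π/L)² = π^2/25 and c = -1/4, the largest admissible constant is α = ((π/L)² + c)/((π/L)² + 1).
Simplifying, α = (-25/4 + π^2)/(π^2 + 25).


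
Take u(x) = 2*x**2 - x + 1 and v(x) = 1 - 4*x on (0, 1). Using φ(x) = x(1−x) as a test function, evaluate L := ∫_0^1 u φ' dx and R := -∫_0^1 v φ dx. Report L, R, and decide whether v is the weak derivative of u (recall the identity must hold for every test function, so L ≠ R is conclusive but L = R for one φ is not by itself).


LHS = -1/6, RHS = 1/6. No, v is not the weak derivative of u.

u(x) = 2*x**2 - x + 1, classical derivative u'(x) = 4*x - 1.
φ(x) = x(1−x), so φ'(x) = 1 - 2*x.
Note φ(0) = φ(1) = 0, so the boundary term u·φ vanishes.
LHS = ∫_0^1 u(x) φ'(x) dx = ∫_0^1 (-4*x^3 + 4*x^2 - 3*x + 1) dx. Term by term:
  ∫_0^1 -4*x^3 dx = -1;  ∫_0^1 4*x^2 dx = 4/3;  ∫_0^1 -3*x dx = -3/2;
  ∫_0^1 1 dx = 1.
Sum: -1 + 4/3 − 3/2 + 1 = -1/6.
So LHS = -1/6.
∫_0^1 v(x) φ(x) dx = ∫_0^1 (4*x^3 - 5*x^2 + x) dx. Term by term:
  ∫_0^1 4*x^3 dx = 1;  ∫_0^1 -5*x^2 dx = -5/3;  ∫_0^1 x dx = 1/2.
Sum: 1 − 5/3 + 1/2 = -1/6.
So RHS = -∫_0^1 v(x) φ(x) dx = 1/6.
LHS − RHS = -1/3 ≠ 0, so the identity fails.
(For a valid weak derivative the identity must hold for EVERY test function, in particular this one. The failure shows v is NOT the weak derivative of u.)
Correct weak derivative would be u'(x) = 4*x - 1.


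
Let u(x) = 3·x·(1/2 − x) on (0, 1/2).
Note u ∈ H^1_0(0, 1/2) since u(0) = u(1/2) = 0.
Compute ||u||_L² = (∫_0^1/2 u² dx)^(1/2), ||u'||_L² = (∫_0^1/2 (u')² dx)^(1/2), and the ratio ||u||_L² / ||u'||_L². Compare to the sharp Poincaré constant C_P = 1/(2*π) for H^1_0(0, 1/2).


||u||_L² / ||u'||_L² = sqrt(10)/20 < C_P = 1/(2*π).

u(x) = 3·x·(1/2 − x), so u'(x) = 3/2 - 6*x.
u(x) = 3·x·(1/2 − x) vanishes at x = 0 and x = 1/2, so u ∈ H^1_0(0, 1/2). Differentiate via the product rule and integrate the resulting polynomials term by term.
  ∫_0^1/2 u² dx = ∫_0^1/2 (9*x^4 - 9*x^3 + 9*x^2/4) dx. Term by term:
    ∫_0^1/2 9*x^4 dx = 9/160;  ∫_0^1/2 -9*x^3 dx = -9/64;  ∫_0^1/2 9*x^2/4 dx = 3/32.
  Sum: 9/160 − 9/64 + 3/32 = 3/320.
  ∫_0^1/2 (u')² dx = ∫_0^1/2 (36*x^2 - 18*x + 9/4) dx. Term by term:
    ∫_0^1/2 36*x^2 dx = 3/2;  ∫_0^1/2 -18*x dx = -9/4;  ∫_0^1/2 9/4 dx = 9/8.
  Sum: 3/2 − 9/4 + 9/8 = 3/8.
∫_0^1/2 u² dx = 3/320, so ||u||_L² = sqrt(15)/40.
∫_0^1/2 (u')² dx = 3/8, so ||u'||_L² = sqrt(6)/4.
Ratio ||u||_L² / ||u'||_L² = sqrt(10)/20.
Sharp Poincaré constant on H^1_0(0, 1/2) is C_P = L/π = 1/(2*π), achieved by sin(2*π·x).
A polynomial bump cannot attain the sharp Poincaré constant (only the first sine eigenfunction does), so the ratio is strictly less than C_P, consistent with ||u||_L² ≤ C_P ||u'||_L².


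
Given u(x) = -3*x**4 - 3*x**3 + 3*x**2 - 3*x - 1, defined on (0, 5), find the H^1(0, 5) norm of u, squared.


||u||_{H^1}^2 = 136598775/28

The H^1 norm (squared) on an interval (0, L) is
  ||u||_{H^1}^2 = ∫_0^L u(x)^2 dx + ∫_0^L u'(x)^2 dx.
Compute u'(x) = -12*x**3 - 9*x**2 + 6*x - 3.
Then u(x)^2 = 9*x**8 + 18*x**7 - 9*x**6 + 33*x**4 - 12*x**3 + 3*x**2 + 6*x + 1 and u'(x)^2 = 144*x**6 + 216*x**5 - 63*x**4 - 36*x**3 + 90*x**2 - 36*x + 9.
Integrate each monomial from 0 to 5 using ∫_0^5 c·x^n dx = c·5^(n+1)/(n+1):
  ∫_0^5 u(x)^2 dx = ∫_0^5 (9*x^8 + 18*x^7 - 9*x^6 + 33*x^4 - 12*x^3 + 3*x^2 + 6*x + 1) dx. Term by term:
    ∫_0^5 9*x^8 dx = 1953125;  ∫_0^5 18*x^7 dx = 3515625/4;  ∫_0^5 -9*x^6 dx = -703125/7;
    ∫_0^5 33*x^4 dx = 20625;  ∫_0^5 -12*x^3 dx = -1875;  ∫_0^5 3*x^2 dx = 125;
    ∫_0^5 6*x dx = 75;  ∫_0^5 1 dx = 5.
  Sum: 1953125 + 3515625/4 − 703125/7 + 20625 − 1875 + 125 + 75 + 5 = 77015115/28.
  ∫_0^5 u'(x)^2 dx = ∫_0^5 (144*x^6 + 216*x^5 - 63*x^4 - 36*x^3 + 90*x^2 - 36*x + 9) dx. Term by term:
    ∫_0^5 144*x^6 dx = 11250000/7;  ∫_0^5 216*x^5 dx = 562500;  ∫_0^5 -63*x^4 dx = -39375;
    ∫_0^5 -36*x^3 dx = -5625;  ∫_0^5 90*x^2 dx = 3750;  ∫_0^5 -36*x dx = -450;
    ∫_0^5 9 dx = 45.
  Sum: 11250000/7 + 562500 − 39375 − 5625 + 3750 − 450 + 45 = 14895915/7.
Adding: ||u||_{H^1}^2 = 77015115/28 + 14895915/7 = 136598775/28.


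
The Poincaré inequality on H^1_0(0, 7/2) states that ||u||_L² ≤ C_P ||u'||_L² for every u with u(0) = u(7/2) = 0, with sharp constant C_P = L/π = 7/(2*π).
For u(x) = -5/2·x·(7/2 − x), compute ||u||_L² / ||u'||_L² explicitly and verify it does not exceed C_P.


||u||_L² / ||u'||_L² = 7*sqrt(10)/20 < C_P = 7/(2*π).

u(x) = -5/2·x·(7/2 − x), so u'(x) = 5*x - 35/4.
u(x) = -5/2·x·(7/2 − x) vanishes at x = 0 and x = 7/2, so u ∈ H^1_0(0, 7/2). Differentiate via the product rule and integrate the resulting polynomials term by term.
  ∫_0^7/2 u² dx = ∫_0^7/2 (25*x^4/4 - 175*x^3/4 + 1225*x^2/16) dx. Term by term:
    ∫_0^7/2 25*x^4/4 dx = 84035/128;  ∫_0^7/2 -175*x^3/4 dx = -420175/256;  ∫_0^7/2 1225*x^2/16 dx = 420175/384.
  Sum: 84035/128 − 420175/256 + 420175/384 = 84035/768.
  ∫_0^7/2 (u')² dx = ∫_0^7/2 (25*x^2 - 175*x/2 + 1225/16) dx. Term by term:
    ∫_0^7/2 25*x^2 dx = 8575/24;  ∫_0^7/2 -175*x/2 dx = -8575/16;  ∫_0^7/2 1225/16 dx = 8575/32.
  Sum: 8575/24 − 8575/16 + 8575/32 = 8575/96.
∫_0^7/2 u² dx = 84035/768, so ||u||_L² = 49*sqrt(105)/48.
∫_0^7/2 (u')² dx = 8575/96, so ||u'||_L² = 35*sqrt(42)/24.
Ratio ||u||_L² / ||u'||_L² = 7*sqrt(10)/20.
Sharp Poincaré constant on H^1_0(0, 7/2) is C_P = L/π = 7/(2*π), achieved by sin(2*π/7·x).
A polynomial bump cannot attain the sharp Poincaré constant (only the first sine eigenfunction does), so the ratio is strictly less than C_P, consistent with ||u||_L² ≤ C_P ||u'||_L².


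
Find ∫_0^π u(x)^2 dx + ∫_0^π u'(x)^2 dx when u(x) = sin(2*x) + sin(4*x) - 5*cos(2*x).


||u||_{H^1(0,π)}^2 = 147*π/2

u'(x) = 10*sin(2*x) + 2*cos(2*x) + 4*cos(4*x).
Expand u² and (u')² and integrate term by term on (0, π), using: for integers n ≥ 1, ∫_0^π sin²(nx) dx = ∫_0^π cos²(nx) dx = π/2; for n ≠ n', ∫_0^π sin(nx)sin(n'x) dx = ∫_0^π cos(nx)cos(n'x) dx = 0; and by product-to-sum, ∫_0^π sin(nx)cos(n'x) dx = ½∫_0^π [sin((n+n')x) + sin((n−n')x)] dx, which is 0 when n+n' is even and 2n/(n²−n'²) when n+n' is odd (it need not vanish on (0, π)).
  u² squared terms: (-5)²·∫cos(2x)² dx = 25·π/2 = 25*π/2;  (1)²·∫sin(2x)² dx = 1·π/2 = π/2;  (1)²·∫sin(4x)² dx = 1·π/2 = π/2.
  u² cross terms: 2·(-5)·(1)·∫cos(2x)·sin(2x) dx = -10·(0) = 0;  2·(-5)·(1)·∫cos(2x)·sin(4x) dx = -10·(0) = 0;  2·(1)·(1)·∫sin(2x)·sin(4x) dx = 2·(0) = 0.
  So ∫_0^π u² dx = 25*π/2 + π/2 + π/2 + 0 + 0 + 0 = 27*π/2.
  (u')² squared terms: (2)²·∫cos(2x)² dx = 4·π/2 = 2*π;  (4)²·∫cos(4x)² dx = 16·π/2 = 8*π;  (10)²·∫sin(2x)² dx = 100·π/2 = 50*π.
  (u')² cross terms: 2·(2)·(4)·∫cos(2x)·cos(4x) dx = 16·(0) = 0;  2·(2)·(10)·∫cos(2x)·sin(2x) dx = 40·(0) = 0;  2·(4)·(10)·∫cos(4x)·sin(2x) dx = 80·(0) = 0.
  So ∫_0^π (u')² dx = 2*π + 8*π + 50*π + 0 + 0 + 0 = 60*π.
||u||_{H^1}^2 = (27*π/2) + (60*π) = 147*π/2.


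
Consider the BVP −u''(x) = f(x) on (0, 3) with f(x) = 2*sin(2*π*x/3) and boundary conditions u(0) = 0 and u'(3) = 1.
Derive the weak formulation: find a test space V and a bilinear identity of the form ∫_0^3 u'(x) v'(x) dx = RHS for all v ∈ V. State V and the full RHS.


V = {v ∈ H^1(0, 3) : v(0) = 0} (test functions vanish at x = 0 where u is specified); weak form: ∫_0^3 u'v' dx = ∫_0^3 (2*sin(2*π*x/3)) v dx + v(3) for all v ∈ V.

Multiply both sides by a test function v and integrate from 0 to 3:
  ∫_0^3 −u''(x) v(x) dx = ∫_0^3 f(x) v(x) dx.
Integrate the LHS by parts once:
  ∫_0^3 −u'' v dx = −[u'(x) v(x)]_0^3 + ∫_0^3 u'(x) v'(x) dx.
Thus ∫_0^3 u'(x) v'(x) dx = ∫_0^3 f(x) v(x) dx + [u'(x) v(x)]_0^3.
Choose V so that boundary terms are either known or forced to vanish.
Mixed BC: u(0) = 0 (Dirichlet) and u'(3) = 1 (Neumann). Define V = {v ∈ H^1(0, 3) : v(0) = 0}. Then [u' v]_0^3 = u'(3)·v(3) − u'(0)·0 = v(3).
Weak formulation: find u (satisfying any essential BC) such that ∫_0^3 u'(x) v'(x) dx = ∫_0^3 f v dx + v(3) for all v ∈ V (Dirichlet at 0 absorbed into V; Neumann datum at x = 3 contributes the boundary term).
Substituting f(x) = 2*sin(2*π*x/3), the right-hand side is ∫_0^3 (2*sin(2*π*x/3)) v dx + v(3).


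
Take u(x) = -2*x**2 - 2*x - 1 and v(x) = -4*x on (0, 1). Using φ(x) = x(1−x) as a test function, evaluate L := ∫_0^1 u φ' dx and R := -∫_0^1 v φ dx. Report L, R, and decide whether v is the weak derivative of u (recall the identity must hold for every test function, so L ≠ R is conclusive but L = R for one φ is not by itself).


LHS = 2/3, RHS = 1/3. No, v is not the weak derivative of u.

u(x) = -2*x**2 - 2*x - 1, classical derivative u'(x) = -4*x - 2.
φ(x) = x(1−x), so φ'(x) = 1 - 2*x.
Note φ(0) = φ(1) = 0, so the boundary term u·φ vanishes.
LHS = ∫_0^1 u(x) φ'(x) dx = ∫_0^1 (4*x^3 + 2*x^2 - 1) dx. Term by term:
  ∫_0^1 4*x^3 dx = 1;  ∫_0^1 2*x^2 dx = 2/3;  ∫_0^1 -1 dx = -1.
Sum: 1 + 2/3 − 1 = 2/3.
So LHS = 2/3.
∫_0^1 v(x) φ(x) dx = ∫_0^1 (4*x^3 - 4*x^2) dx. Term by term:
  ∫_0^1 4*x^3 dx = 1;  ∫_0^1 -4*x^2 dx = -4/3.
Sum: 1 − 4/3 = -1/3.
So RHS = -∫_0^1 v(x) φ(x) dx = 1/3.
LHS − RHS = 1/3 ≠ 0, so the identity fails.
(For a valid weak derivative the identity must hold for EVERY test function, in particular this one. The failure shows v is NOT the weak derivative of u.)
Correct weak derivative would be u'(x) = -4*x - 2.
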